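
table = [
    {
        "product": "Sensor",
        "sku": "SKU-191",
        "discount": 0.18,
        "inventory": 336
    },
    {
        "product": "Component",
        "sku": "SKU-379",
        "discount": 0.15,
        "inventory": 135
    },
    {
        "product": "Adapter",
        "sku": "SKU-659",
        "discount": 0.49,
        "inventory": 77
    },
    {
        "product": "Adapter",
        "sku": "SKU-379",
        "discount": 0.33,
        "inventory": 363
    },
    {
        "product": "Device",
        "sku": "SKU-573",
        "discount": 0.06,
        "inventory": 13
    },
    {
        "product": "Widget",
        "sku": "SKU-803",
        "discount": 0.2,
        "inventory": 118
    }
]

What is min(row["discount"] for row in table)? 0.06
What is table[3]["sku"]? "SKU-379"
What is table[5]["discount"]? 0.2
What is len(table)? 6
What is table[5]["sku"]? "SKU-803"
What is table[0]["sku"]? "SKU-191"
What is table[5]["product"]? "Widget"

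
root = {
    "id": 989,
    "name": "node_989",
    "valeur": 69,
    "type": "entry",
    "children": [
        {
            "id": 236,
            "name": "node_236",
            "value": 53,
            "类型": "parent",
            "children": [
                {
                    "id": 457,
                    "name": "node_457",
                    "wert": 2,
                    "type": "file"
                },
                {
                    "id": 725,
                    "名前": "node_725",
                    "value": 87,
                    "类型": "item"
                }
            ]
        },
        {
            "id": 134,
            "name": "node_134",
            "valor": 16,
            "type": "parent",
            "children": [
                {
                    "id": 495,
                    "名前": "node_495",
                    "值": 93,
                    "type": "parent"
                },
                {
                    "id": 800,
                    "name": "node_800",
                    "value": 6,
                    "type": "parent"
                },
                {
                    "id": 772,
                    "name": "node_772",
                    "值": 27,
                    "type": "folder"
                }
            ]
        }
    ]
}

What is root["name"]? "node_989"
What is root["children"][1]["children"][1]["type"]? "parent"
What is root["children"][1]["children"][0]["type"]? "parent"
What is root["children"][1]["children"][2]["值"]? 27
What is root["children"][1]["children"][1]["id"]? 800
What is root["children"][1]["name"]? "node_134"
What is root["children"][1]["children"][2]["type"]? "folder"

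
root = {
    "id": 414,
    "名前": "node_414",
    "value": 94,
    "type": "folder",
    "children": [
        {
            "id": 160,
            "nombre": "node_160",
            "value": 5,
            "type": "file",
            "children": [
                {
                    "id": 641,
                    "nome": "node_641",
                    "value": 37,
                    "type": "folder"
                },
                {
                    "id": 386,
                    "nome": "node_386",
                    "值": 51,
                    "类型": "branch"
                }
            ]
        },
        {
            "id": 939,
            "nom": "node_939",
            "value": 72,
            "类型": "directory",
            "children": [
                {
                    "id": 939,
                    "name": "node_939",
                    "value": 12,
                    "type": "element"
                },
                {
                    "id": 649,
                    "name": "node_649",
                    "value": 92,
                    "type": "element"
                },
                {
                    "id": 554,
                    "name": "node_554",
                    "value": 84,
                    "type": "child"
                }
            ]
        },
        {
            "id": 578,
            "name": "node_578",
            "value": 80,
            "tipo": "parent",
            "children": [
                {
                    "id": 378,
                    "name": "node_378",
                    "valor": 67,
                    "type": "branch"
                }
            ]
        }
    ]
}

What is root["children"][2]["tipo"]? "parent"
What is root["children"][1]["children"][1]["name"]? "node_649"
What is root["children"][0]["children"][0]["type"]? "folder"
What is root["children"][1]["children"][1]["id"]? 649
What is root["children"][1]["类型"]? "directory"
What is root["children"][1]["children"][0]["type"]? "element"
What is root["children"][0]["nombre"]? "node_160"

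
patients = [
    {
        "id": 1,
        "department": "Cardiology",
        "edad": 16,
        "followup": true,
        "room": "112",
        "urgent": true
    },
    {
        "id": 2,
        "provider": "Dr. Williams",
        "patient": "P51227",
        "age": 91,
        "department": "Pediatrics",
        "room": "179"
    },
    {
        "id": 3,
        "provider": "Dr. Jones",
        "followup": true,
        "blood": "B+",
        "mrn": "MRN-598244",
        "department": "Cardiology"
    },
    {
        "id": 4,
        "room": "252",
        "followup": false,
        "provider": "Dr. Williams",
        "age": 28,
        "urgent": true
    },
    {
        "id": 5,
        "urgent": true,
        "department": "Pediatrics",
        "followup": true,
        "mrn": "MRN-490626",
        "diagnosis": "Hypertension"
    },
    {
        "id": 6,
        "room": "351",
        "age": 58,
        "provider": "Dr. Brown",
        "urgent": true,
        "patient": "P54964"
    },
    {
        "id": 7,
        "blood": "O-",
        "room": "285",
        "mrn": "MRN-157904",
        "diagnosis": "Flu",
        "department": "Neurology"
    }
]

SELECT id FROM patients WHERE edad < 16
[]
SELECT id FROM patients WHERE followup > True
[]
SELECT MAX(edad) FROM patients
16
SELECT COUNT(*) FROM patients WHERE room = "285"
1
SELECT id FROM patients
[1, 2, 3, 4, 5, 6, 7]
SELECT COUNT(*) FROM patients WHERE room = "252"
1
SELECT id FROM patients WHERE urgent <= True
[1, 4, 5, 6]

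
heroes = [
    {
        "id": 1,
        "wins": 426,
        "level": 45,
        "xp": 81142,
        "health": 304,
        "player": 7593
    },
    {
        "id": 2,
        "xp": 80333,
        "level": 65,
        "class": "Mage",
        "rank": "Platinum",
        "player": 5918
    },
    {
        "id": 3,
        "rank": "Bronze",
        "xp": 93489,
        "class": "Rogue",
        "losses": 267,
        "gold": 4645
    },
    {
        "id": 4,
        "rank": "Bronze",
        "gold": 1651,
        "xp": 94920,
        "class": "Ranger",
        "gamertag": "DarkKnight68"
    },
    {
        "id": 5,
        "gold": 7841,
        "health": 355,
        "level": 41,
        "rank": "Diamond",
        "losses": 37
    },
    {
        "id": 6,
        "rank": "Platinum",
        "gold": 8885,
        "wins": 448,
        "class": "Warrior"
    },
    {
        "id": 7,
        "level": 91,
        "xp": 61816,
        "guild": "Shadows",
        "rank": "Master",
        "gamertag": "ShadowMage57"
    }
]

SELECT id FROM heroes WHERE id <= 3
[1, 2, 3]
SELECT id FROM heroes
[1, 2, 3, 4, 5, 6, 7]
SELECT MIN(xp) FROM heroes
61816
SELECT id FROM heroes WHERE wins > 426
[6]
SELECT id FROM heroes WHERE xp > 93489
[4]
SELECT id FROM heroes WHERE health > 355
[]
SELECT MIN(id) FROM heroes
1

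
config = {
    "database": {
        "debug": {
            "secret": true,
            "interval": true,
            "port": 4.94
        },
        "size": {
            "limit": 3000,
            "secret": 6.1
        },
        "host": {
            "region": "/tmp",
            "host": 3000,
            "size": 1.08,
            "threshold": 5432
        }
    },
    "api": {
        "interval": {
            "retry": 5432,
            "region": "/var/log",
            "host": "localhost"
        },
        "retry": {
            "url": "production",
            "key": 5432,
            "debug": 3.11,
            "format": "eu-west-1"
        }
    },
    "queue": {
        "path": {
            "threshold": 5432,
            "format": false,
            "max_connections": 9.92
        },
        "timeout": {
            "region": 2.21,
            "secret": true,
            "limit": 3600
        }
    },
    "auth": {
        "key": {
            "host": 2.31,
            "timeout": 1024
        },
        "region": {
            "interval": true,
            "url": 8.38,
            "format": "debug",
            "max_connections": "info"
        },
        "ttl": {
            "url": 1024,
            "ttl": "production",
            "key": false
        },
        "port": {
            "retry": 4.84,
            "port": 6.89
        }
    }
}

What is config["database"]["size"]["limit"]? 3000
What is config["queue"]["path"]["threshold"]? 5432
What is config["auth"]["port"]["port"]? 6.89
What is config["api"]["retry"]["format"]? "eu-west-1"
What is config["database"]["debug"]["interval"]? True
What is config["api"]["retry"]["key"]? 5432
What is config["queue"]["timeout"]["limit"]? 3600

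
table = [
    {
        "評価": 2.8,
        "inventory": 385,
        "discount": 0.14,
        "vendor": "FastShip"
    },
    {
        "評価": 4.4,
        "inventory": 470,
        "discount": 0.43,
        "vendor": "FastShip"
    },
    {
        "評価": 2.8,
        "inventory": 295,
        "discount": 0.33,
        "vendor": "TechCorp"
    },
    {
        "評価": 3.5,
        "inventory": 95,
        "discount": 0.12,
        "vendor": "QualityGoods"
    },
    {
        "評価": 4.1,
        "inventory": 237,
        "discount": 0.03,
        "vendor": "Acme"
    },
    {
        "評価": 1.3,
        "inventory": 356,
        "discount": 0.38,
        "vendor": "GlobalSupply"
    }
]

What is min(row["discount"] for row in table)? 0.03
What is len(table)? 6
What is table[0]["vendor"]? "FastShip"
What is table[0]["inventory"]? 385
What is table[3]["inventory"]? 95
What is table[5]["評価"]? 1.3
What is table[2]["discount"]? 0.33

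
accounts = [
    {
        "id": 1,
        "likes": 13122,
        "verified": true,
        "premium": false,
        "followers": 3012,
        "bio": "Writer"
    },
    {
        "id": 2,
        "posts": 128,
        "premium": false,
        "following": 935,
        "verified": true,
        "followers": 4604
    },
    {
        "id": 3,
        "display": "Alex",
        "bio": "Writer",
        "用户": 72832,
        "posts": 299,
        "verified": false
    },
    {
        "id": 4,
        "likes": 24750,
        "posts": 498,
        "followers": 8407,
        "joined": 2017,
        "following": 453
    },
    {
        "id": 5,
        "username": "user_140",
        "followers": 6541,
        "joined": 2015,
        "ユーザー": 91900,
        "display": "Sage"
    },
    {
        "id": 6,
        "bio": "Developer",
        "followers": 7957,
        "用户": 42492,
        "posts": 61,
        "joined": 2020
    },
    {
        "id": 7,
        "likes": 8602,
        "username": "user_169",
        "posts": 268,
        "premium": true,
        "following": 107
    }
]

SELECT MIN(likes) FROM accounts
8602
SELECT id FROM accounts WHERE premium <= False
[1, 2]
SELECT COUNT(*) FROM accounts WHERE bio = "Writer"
2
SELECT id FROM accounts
[1, 2, 3, 4, 5, 6, 7]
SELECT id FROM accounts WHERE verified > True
[]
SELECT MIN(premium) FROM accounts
False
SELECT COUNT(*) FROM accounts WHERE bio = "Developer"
1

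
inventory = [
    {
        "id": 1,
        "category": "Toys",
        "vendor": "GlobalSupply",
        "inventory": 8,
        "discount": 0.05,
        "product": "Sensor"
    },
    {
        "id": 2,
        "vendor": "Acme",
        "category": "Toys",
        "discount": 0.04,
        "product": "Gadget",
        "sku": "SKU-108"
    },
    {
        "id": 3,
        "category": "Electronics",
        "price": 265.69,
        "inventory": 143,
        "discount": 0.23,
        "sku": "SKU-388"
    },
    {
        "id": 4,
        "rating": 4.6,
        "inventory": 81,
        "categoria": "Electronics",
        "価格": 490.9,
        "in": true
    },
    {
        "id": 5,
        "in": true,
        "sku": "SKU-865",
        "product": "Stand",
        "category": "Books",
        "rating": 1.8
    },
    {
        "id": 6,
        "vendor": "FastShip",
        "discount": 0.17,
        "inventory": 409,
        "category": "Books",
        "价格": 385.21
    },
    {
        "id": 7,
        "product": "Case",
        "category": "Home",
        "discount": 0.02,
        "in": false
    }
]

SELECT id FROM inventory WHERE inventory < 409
[1, 3, 4]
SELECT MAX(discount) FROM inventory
0.23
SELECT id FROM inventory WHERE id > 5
[6, 7]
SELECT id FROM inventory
[1, 2, 3, 4, 5, 6, 7]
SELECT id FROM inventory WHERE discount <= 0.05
[1, 2, 7]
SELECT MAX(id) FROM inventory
7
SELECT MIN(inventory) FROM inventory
8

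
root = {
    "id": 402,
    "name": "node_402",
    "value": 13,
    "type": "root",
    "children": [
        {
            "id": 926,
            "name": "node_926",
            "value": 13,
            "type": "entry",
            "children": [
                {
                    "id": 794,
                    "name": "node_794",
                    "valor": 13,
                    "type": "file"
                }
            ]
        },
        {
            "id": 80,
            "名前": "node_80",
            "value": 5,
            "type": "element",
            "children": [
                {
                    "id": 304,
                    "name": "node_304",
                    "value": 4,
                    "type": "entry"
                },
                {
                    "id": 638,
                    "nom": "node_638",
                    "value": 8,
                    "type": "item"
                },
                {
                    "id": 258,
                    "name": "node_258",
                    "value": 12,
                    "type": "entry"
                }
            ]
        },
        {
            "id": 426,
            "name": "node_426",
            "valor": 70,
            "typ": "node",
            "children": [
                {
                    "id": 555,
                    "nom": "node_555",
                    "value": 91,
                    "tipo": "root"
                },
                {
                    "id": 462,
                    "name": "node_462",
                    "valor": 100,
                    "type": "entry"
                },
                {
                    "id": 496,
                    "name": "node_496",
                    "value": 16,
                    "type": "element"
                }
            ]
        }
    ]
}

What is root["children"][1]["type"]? "element"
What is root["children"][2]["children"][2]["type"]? "element"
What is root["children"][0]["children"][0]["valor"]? 13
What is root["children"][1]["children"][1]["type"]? "item"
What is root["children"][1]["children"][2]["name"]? "node_258"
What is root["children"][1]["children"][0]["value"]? 4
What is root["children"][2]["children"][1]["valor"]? 100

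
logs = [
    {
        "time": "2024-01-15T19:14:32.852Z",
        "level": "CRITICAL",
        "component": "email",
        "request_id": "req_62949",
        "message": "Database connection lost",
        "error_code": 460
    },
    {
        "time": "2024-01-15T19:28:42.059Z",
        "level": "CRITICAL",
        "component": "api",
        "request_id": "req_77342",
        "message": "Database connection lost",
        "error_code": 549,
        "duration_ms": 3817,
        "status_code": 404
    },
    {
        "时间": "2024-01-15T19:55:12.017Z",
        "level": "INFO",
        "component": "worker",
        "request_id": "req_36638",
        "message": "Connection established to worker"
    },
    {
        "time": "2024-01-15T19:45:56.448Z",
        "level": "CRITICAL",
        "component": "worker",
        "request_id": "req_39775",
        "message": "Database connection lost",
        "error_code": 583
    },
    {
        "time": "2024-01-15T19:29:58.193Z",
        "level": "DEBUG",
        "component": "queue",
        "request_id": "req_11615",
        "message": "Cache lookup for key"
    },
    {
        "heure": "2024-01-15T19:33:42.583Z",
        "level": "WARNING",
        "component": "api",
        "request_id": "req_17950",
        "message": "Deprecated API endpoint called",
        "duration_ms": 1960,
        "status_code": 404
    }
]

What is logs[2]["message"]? "Connection established to worker"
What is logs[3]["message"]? "Database connection lost"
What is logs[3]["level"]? "CRITICAL"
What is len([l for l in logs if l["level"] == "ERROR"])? 0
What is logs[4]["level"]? "DEBUG"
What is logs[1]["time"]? "2024-01-15T19:28:42.059Z"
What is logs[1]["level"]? "CRITICAL"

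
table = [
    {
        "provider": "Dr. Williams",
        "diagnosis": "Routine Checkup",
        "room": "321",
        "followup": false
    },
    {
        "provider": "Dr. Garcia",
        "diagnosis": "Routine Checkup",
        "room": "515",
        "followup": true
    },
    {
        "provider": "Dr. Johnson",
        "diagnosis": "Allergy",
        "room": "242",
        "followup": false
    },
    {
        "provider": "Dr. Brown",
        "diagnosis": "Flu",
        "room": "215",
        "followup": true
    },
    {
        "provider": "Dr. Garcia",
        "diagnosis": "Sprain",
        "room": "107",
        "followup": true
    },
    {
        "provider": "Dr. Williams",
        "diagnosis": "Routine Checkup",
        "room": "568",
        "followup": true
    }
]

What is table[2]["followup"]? False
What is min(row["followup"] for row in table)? False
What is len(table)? 6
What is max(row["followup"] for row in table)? True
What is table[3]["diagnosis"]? "Flu"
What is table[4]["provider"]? "Dr. Garcia"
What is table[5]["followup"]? True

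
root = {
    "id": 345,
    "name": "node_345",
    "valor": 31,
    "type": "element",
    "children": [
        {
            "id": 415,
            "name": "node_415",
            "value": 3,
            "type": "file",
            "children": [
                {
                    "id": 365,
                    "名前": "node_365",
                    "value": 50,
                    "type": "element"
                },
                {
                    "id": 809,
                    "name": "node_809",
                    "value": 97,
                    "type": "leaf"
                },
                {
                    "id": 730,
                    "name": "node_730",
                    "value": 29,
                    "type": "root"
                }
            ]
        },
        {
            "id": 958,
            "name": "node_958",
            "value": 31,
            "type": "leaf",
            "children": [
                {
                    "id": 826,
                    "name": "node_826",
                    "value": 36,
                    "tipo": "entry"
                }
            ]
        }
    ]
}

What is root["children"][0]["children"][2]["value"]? 29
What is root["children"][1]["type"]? "leaf"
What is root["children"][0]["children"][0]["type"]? "element"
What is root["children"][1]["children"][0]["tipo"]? "entry"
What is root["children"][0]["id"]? 415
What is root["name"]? "node_345"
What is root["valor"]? 31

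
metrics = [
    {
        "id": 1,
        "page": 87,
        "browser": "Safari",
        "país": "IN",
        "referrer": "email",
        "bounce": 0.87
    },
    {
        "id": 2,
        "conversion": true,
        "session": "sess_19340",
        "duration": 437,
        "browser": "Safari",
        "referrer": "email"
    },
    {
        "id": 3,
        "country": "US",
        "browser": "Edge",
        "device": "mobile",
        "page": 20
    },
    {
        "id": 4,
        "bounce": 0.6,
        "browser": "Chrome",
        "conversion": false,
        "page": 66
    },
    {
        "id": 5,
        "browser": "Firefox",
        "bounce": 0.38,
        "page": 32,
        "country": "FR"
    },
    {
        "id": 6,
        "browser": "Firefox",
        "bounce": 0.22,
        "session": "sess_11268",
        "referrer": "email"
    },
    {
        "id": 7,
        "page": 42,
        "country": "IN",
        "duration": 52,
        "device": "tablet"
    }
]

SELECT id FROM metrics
[1, 2, 3, 4, 5, 6, 7]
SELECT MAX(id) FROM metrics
7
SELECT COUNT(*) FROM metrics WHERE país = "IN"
1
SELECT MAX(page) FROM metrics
87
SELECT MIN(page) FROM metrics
20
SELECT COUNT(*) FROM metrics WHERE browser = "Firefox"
2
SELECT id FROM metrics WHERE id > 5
[6, 7]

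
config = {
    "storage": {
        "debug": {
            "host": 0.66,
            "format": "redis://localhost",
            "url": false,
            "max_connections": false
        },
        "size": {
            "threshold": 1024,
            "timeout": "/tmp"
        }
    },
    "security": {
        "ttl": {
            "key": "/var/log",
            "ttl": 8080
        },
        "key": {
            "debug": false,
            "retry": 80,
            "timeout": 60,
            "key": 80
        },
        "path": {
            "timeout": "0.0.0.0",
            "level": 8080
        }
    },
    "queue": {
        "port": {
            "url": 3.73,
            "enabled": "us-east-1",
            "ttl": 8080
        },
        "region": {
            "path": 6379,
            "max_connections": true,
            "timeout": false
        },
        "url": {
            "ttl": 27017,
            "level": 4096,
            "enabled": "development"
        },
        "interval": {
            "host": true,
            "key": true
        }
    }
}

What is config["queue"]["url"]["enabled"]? "development"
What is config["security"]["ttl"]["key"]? "/var/log"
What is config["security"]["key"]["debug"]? False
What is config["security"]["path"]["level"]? 8080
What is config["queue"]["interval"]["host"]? True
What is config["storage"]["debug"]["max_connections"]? False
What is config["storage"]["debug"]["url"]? False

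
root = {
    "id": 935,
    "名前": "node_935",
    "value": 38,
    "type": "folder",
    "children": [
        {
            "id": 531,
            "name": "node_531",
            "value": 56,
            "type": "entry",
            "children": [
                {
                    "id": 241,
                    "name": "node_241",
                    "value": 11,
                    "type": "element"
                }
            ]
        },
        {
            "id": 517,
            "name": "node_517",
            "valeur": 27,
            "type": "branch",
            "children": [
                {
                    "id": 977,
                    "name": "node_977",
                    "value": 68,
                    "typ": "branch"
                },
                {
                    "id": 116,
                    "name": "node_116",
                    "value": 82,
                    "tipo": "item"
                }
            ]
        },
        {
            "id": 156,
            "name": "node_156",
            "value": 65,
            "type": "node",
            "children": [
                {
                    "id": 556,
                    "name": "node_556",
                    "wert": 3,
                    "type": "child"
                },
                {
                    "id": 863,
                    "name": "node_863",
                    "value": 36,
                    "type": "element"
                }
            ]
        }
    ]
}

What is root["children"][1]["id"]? 517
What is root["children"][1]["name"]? "node_517"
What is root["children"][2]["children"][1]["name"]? "node_863"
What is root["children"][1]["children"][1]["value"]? 82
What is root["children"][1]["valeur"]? 27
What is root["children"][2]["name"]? "node_156"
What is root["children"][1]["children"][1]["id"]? 116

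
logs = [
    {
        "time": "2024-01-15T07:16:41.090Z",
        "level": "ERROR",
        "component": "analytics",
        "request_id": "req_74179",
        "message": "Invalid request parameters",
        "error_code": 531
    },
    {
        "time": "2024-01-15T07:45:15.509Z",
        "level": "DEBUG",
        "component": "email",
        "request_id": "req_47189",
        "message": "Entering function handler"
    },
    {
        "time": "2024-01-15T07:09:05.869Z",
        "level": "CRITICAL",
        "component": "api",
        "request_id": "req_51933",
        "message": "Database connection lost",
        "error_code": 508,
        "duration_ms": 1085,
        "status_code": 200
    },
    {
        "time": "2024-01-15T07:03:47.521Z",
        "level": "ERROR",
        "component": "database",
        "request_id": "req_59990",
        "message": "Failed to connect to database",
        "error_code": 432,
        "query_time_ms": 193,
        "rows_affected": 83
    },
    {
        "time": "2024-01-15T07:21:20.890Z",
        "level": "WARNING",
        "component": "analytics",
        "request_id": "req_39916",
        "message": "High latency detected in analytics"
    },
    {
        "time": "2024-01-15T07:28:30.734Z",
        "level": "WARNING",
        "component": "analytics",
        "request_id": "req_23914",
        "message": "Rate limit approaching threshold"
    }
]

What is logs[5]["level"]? "WARNING"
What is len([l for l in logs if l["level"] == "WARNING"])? 2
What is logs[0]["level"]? "ERROR"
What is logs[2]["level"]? "CRITICAL"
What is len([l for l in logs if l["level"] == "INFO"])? 0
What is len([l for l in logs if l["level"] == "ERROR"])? 2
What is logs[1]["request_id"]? "req_47189"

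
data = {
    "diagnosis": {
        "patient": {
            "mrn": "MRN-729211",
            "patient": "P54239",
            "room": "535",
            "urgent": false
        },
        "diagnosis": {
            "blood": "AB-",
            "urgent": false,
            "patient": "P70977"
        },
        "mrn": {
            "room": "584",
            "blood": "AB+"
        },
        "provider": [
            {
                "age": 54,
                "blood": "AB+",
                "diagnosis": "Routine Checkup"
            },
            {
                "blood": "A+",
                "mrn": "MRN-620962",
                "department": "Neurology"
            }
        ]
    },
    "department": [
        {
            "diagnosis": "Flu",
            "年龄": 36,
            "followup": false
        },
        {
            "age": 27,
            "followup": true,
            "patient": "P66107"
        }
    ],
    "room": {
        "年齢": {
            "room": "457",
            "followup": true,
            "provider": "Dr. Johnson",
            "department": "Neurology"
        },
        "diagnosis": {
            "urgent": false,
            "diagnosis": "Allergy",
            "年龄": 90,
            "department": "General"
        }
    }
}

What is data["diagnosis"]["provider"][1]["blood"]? "A+"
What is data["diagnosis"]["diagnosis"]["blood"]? "AB-"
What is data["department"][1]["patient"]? "P66107"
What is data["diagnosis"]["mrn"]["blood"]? "AB+"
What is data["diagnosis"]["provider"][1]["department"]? "Neurology"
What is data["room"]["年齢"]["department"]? "Neurology"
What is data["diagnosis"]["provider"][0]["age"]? 54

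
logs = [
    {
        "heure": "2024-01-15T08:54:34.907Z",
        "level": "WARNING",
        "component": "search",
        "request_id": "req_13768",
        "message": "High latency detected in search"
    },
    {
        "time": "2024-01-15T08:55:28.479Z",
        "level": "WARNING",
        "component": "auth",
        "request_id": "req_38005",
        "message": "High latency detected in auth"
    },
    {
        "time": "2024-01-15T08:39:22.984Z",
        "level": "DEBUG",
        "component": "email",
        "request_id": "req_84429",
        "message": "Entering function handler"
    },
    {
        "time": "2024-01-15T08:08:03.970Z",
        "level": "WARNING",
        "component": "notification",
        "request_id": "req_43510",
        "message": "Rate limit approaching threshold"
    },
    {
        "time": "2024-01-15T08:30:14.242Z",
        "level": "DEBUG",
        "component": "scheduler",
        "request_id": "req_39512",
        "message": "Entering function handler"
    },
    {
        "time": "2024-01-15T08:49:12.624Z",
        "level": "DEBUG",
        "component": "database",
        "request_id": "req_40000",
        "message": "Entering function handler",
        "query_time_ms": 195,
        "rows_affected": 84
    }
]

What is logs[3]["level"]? "WARNING"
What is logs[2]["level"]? "DEBUG"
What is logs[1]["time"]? "2024-01-15T08:55:28.479Z"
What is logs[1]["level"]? "WARNING"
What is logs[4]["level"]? "DEBUG"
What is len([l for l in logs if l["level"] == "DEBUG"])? 3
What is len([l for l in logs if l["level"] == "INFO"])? 0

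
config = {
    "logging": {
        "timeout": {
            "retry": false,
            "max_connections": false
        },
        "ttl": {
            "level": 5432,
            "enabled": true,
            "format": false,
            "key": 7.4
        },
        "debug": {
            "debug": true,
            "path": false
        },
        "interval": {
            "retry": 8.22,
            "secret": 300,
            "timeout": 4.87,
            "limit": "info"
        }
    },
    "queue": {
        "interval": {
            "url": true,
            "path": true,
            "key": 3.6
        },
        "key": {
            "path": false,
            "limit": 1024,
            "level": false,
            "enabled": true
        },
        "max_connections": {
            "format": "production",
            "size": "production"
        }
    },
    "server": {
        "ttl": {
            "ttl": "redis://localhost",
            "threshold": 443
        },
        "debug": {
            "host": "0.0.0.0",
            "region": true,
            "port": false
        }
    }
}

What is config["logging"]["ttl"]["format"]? False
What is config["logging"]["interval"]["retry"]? 8.22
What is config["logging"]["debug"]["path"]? False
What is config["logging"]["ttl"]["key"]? 7.4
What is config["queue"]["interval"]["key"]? 3.6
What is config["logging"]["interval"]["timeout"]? 4.87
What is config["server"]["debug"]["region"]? True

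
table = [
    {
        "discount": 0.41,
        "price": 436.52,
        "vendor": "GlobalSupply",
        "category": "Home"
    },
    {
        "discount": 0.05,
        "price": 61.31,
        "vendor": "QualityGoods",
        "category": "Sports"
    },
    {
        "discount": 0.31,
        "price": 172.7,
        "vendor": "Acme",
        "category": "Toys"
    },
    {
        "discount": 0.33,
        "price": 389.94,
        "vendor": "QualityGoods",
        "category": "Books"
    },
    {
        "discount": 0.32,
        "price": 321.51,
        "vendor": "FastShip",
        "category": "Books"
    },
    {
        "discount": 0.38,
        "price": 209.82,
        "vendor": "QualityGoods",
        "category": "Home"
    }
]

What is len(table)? 6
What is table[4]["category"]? "Books"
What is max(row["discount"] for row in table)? 0.41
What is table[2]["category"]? "Toys"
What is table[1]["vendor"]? "QualityGoods"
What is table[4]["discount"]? 0.32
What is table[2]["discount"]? 0.31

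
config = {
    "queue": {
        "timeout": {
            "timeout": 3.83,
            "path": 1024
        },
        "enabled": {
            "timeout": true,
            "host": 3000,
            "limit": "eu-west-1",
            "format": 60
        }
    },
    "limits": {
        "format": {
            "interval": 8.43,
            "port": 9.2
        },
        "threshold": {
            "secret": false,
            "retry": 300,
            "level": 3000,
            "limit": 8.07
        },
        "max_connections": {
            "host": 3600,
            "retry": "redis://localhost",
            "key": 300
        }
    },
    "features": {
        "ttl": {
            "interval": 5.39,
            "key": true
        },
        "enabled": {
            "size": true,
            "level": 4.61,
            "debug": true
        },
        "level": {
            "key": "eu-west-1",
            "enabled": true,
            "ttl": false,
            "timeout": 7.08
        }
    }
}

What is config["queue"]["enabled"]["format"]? 60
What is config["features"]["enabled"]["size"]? True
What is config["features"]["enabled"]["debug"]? True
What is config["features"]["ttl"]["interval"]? 5.39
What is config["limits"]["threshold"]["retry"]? 300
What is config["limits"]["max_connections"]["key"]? 300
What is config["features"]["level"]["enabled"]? True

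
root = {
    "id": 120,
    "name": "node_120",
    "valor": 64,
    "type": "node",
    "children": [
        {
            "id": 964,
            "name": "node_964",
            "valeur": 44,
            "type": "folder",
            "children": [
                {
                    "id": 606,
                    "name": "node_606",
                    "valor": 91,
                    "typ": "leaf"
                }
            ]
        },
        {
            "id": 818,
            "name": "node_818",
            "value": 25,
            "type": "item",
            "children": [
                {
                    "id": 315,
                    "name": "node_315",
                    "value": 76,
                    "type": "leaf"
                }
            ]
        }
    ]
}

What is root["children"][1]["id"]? 818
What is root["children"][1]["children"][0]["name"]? "node_315"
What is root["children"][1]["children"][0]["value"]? 76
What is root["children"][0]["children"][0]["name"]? "node_606"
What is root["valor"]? 64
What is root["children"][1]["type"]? "item"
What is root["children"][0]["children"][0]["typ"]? "leaf"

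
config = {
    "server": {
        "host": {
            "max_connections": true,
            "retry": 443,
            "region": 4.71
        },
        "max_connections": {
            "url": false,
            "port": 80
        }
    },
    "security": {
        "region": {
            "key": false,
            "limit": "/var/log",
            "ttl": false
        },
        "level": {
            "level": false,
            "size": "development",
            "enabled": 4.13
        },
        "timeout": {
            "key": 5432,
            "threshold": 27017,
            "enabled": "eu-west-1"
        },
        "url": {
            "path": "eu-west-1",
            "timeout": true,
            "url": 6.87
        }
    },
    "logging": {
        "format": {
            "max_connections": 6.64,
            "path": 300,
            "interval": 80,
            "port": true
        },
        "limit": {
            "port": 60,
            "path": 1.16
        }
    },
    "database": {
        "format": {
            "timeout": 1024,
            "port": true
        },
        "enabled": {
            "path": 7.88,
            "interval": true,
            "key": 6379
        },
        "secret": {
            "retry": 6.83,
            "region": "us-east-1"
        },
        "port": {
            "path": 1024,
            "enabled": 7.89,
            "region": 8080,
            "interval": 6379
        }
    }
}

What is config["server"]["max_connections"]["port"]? 80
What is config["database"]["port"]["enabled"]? 7.89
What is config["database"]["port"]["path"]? 1024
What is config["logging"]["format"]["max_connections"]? 6.64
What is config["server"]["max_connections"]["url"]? False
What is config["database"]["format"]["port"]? True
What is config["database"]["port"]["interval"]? 6379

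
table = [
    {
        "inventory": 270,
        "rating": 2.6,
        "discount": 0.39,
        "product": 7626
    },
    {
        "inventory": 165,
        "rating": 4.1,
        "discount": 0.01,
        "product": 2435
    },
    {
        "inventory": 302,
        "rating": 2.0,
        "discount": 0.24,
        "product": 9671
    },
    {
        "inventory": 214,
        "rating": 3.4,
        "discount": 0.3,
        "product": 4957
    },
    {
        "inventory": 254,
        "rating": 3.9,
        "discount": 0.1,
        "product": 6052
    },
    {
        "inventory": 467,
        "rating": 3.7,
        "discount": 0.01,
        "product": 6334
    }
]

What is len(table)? 6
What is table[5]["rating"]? 3.7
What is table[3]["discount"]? 0.3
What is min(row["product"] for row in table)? 2435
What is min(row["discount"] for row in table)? 0.01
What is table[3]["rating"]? 3.4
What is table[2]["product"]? 9671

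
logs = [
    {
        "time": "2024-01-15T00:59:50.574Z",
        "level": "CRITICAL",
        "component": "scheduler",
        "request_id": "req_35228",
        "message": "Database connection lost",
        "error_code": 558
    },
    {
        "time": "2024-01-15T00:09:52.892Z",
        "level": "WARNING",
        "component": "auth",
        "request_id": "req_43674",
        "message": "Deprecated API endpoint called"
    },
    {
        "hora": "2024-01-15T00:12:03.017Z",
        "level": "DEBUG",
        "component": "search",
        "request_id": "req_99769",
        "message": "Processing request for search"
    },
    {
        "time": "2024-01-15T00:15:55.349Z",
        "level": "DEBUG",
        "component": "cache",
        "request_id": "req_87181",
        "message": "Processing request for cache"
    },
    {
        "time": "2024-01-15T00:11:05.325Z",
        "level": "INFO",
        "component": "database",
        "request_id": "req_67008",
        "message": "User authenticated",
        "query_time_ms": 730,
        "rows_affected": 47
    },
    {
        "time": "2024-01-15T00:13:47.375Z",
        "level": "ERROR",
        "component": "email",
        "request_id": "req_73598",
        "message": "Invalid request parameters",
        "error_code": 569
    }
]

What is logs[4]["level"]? "INFO"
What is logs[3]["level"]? "DEBUG"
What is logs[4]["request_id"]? "req_67008"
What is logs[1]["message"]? "Deprecated API endpoint called"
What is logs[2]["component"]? "search"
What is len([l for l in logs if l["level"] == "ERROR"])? 1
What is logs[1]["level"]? "WARNING"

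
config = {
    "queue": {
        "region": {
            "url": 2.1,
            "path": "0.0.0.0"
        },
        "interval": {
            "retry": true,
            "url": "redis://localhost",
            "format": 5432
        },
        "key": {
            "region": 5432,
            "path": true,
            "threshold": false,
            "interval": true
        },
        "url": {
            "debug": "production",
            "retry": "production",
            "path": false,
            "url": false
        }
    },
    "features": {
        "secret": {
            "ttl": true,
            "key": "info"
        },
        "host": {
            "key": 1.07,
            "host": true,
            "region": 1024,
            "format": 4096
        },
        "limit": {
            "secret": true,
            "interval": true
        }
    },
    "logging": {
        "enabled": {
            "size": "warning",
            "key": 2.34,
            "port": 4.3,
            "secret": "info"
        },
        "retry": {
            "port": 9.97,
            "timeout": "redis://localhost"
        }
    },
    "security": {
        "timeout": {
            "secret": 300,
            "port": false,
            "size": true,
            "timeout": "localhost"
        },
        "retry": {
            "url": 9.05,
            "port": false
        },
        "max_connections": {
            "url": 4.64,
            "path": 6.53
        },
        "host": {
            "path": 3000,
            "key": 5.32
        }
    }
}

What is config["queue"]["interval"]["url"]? "redis://localhost"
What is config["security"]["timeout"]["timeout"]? "localhost"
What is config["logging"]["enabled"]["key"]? 2.34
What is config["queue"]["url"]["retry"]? "production"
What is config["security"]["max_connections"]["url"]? 4.64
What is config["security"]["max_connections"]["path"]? 6.53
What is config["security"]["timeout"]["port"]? False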